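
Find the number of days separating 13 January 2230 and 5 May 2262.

From January 13, 2230 to January 13, 2262: 32 years, of which 8 contain a Feb 29 — 24×365 + 8×366 = 11688 days.
January 2262: 31 − 13 = 18 days remain.
Then February 2262 (28), March (31), April (30): 28 + 31 + 30 = 89 days.
May 1–5, 2262: 5 days.
Residual: 112 days.
Total: 11800 days.

11800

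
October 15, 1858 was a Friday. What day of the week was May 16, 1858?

Sunday

Count forward from the earlier date (May 16, 1858) to the later (October 15, 1858):
May 1858: 31 − 16 = 15 days remain.
Then June (30), July (31), August (31), September (30): 30 + 31 + 31 + 30 = 122 days.
October 1–15, 1858: 15 days.
Total: 15 + 122 + 15 = 152 days.
152 mod 7 = 5, so 5 days before Friday is Sunday.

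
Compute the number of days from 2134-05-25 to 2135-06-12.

May 25, 2134 → May 25, 2135: 365 days.
May 2135: 31 − 25 = 6 days remain.
June 1–12, 2135: 12 days.
Residual: 18 days.
Total: 383 days.

383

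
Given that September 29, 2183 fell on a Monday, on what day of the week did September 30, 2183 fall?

Within September 2183: 30 − 29 = 1 day.
1 mod 7 = 1, so 1 day after Monday is Tuesday.

Tuesday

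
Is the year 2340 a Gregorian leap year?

Yes

2340 is a leap year.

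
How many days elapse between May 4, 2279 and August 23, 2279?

111

May 2279: 31 − 4 = 27 days remain.
Then June (30), July (31): 30 + 31 = 61 days.
August 1–23, 2279: 23 days.
Total: 27 + 61 + 23 = 111 days.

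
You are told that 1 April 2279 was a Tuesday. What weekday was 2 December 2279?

April 2279: 30 − 1 = 29 days remain.
Then May (31), June (30), July (31), August (31), September (30), October (31), November (30): 31 + 30 + 31 + 31 + 30 + 31 + 30 = 214 days.
December 1–2, 2279: 2 days.
Total: 29 + 214 + 2 = 245 days.
245 is a multiple of 7, so 2 December 2279 falls on the same weekday: Tuesday.

Tuesday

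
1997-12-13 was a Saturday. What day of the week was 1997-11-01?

Saturday

Count forward from the earlier date (November 1, 1997) to the later (December 13, 1997):
November 1997: 30 − 1 = 29 days remain.
December 1–13, 1997: 13 days.
Total: 29 + 13 = 42 days.
42 is a multiple of 7, so 1997-11-01 falls on the same weekday: Saturday.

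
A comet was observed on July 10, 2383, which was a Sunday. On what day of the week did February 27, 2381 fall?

Count forward from the earlier date (February 27, 2381) to the later (July 10, 2383):
February 2381: 28 − 27 = 1 day remains (2381 is not a leap year, so February has 28 days).
Then 28 full months totalling 852 days.
July 1–10, 2383: 10 days.
Total: 1 + 852 + 10 = 863 days.
863 mod 7 = 2, so 2 days before Sunday is Friday.

Friday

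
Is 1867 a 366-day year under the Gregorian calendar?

No

1867 is not a leap year.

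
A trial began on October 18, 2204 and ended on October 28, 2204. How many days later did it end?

Within October 2204: 28 − 18 = 10 days.

10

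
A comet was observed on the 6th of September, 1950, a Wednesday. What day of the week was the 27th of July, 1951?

Friday

September 1950: 30 − 6 = 24 days remain.
Then 9 full months totalling 273 days.
July 1–27, 1951: 27 days.
Residual: 324 days.
Total: 324 days.
324 mod 7 = 2, so 2 days after Wednesday is Friday.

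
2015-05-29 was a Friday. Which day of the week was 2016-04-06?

May 2015: 31 − 29 = 2 days remain.
Then 10 full months totalling 305 days.
April 1–6, 2016: 6 days.
Total: 2 + 305 + 6 = 313 days.
313 mod 7 = 5, so 5 days after Friday is Wednesday.

Wednesday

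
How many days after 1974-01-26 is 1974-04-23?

January 1974: 31 − 26 = 5 days remain.
Then February 1974 (28), March (31): 28 + 31 = 59 days.
April 1–23, 1974: 23 days.
Total: 5 + 59 + 23 = 87 days.

87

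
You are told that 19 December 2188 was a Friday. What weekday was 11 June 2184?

Count forward from the earlier date (June 11, 2184) to the later (December 19, 2188):
June 11, 2184 → June 11, 2185: 365 days.
June 11, 2185 → June 11, 2186: 365 days.
June 11, 2186 → June 11, 2187: 365 days.
June 11, 2187 → June 11, 2188: 366 days (2188 is a leap year).
June 2188: 30 − 11 = 19 days remain.
Then July (31), August (31), September (30), October (31), November (30): 31 + 31 + 30 + 31 + 30 = 153 days.
December 1–19, 2188: 19 days.
Residual: 191 days.
Total: 1652 days.
1652 is a multiple of 7, so 11 June 2184 falls on the same weekday: Friday.

Friday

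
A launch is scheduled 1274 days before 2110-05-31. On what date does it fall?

2106-12-04

Count 1274 days before May 31, 2110:
December 4, 2106 → December 4, 2107: 365 days.
December 4, 2107 → December 4, 2108: 366 days (2108 is a leap year).
December 4, 2108 → December 4, 2109: 365 days.
December 2109: 31 − 4 = 27 days remain.
Then January (31), February 2110 (28), March (31), April (30): 31 + 28 + 31 + 30 = 120 days.
May 1–31, 2110: 31 days.
Residual: 178 days.
Total: 1274 days.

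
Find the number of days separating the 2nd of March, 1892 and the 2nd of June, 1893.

Day-of-year of March 2, 1892: 62.
Day-of-year of June 2, 1893: 153.
1892 has 366 days, so 366 − 62 = 304 days remain in 1892.
Total: 304 + 153 = 457 days.

457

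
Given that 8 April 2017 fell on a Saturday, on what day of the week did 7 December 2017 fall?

April 2017: 30 − 8 = 22 days remain.
Then May (31), June (30), July (31), August (31), September (30), October (31), November (30): 31 + 30 + 31 + 31 + 30 + 31 + 30 = 214 days.
December 1–7, 2017: 7 days.
Total: 22 + 214 + 7 = 243 days.
243 mod 7 = 5, so 5 days after Saturday is Thursday.

Thursday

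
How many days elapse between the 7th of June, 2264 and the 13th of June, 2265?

June 2264: 30 − 7 = 23 days remain.
Then 11 full months totalling 335 days.
June 1–13, 2265: 13 days.
Total: 23 + 335 + 13 = 371 days.

371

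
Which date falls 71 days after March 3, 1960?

May 13, 1960

Count 71 days after March 3, 1960:
March 1960: 31 − 3 = 28 days remain.
Then April (30): 30 days.
May 1–13, 1960: 13 days.
Total: 28 + 30 + 13 = 71 days.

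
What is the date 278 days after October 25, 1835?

July 29, 1836

Count 278 days after October 25, 1835:
October 1835: 31 − 25 = 6 days remain.
Then November (30), December (31), January (31), February 1836 (29), March (31), April (30), May (31), June (30): 30 + 31 + 31 + 29 + 31 + 30 + 31 + 30 = 243 days.
July 1–29, 1836: 29 days.
Total: 6 + 243 + 29 = 278 days.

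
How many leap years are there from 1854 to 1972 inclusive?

29

Years divisible by 4: 1856, 1860, …, 1972 — 30 in all.
Of these, 1900 is divisible by 100 but not 400, so not leap.
Leap years: 30 − 1 = 29.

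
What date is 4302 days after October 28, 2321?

August 8, 2333

Count 4302 days after October 28, 2321:
Day-of-year of October 28, 2321: 301.
Day-of-year of August 8, 2333: 220.
2321 has 365 days, so 365 − 301 = 64 days remain in 2321.
Full years 2322–2332: 8 common + 3 leap = 8×365 + 3×366 = 4018 days.
Total: 64 + 4018 + 220 = 4302 days.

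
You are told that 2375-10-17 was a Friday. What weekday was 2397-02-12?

Day-of-year of October 17, 2375: 290.
Day-of-year of February 12, 2397: 43.
2375 has 365 days, so 365 − 290 = 75 days remain in 2375.
Full years 2376–2396: 15 common + 6 leap = 15×365 + 6×366 = 7671 days.
Total: 75 + 7671 + 43 = 7789 days.
7789 mod 7 = 5, so 5 days after Friday is Wednesday.

Wednesday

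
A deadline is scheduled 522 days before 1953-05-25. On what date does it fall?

1951-12-20

Count 522 days before May 25, 1953:
December 20, 1951 → December 20, 1952: 366 days (1952 is a leap year).
December 1952: 31 − 20 = 11 days remain.
Then January (31), February 1953 (28), March (31), April (30): 31 + 28 + 31 + 30 = 120 days.
May 1–25, 1953: 25 days.
Residual: 156 days.
Total: 522 days.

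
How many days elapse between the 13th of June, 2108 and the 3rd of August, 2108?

51

June 2108: 30 − 13 = 17 days remain.
Then July (31): 31 days.
August 1–3, 2108: 3 days.
Total: 17 + 31 + 3 = 51 days.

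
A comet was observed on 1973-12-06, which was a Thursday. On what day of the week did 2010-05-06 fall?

Thursday

Day-of-year of December 6, 1973: 340.
Day-of-year of May 6, 2010: 126.
1973 has 365 days, so 365 − 340 = 25 days remain in 1973.
Full years 1974–2009: 27 common + 9 leap = 27×365 + 9×366 = 13149 days.
Total: 25 + 13149 + 126 = 13300 days.
13300 is a multiple of 7, so 2010-05-06 falls on the same weekday: Thursday.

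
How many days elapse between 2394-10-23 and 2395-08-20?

October 2394: 31 − 23 = 8 days remain.
Then 9 full months totalling 273 days.
August 1–20, 2395: 20 days.
Total: 8 + 273 + 20 = 301 days.

301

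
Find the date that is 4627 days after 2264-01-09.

2276-09-09

Count 4627 days after January 9, 2264:
From January 9, 2264 to January 9, 2276: 12 years, of which 3 contain a Feb 29 — 9×365 + 3×366 = 4383 days.
January 2276: 31 − 9 = 22 days remain.
Then February 2276 (29), March (31), April (30), May (31), June (30), July (31), August (31): 29 + 31 + 30 + 31 + 30 + 31 + 31 = 213 days.
September 1–9, 2276: 9 days.
Residual: 244 days.
Total: 4627 days.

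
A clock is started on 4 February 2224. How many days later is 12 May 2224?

98

February 2224: 29 − 4 = 25 days remain (2224 is a leap year, so February has 29 days).
Then March (31), April (30): 31 + 30 = 61 days.
May 1–12, 2224: 12 days.
Total: 25 + 61 + 12 = 98 days.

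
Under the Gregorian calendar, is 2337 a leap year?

2337 is not a leap year.

No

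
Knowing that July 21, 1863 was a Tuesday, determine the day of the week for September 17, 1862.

Count forward from the earlier date (September 17, 1862) to the later (July 21, 1863):
September 1862: 30 − 17 = 13 days remain.
Then 9 full months totalling 273 days.
July 1–21, 1863: 21 days.
Residual: 307 days.
Total: 307 days.
307 mod 7 = 6, so 6 days before Tuesday is Wednesday.

Wednesday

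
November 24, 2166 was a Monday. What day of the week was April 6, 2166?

Sunday

Count forward from the earlier date (April 6, 2166) to the later (November 24, 2166):
April 2166: 30 − 6 = 24 days remain.
Then May (31), June (30), July (31), August (31), September (30), October (31): 31 + 30 + 31 + 31 + 30 + 31 = 184 days.
November 1–24, 2166: 24 days.
Total: 24 + 184 + 24 = 232 days.
232 mod 7 = 1, so 1 day before Monday is Sunday.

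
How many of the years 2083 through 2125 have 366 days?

10

Years divisible by 4 in [2083, 2125]: 2084, 2088, 2092, 2096, 2100, 2104, 2108, 2112, 2116, 2120, 2124.
Of these, 2100 is divisible by 100 but not 400, so not leap.
Leap years: 11 − 1 = 10.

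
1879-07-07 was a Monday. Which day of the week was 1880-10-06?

Wednesday

Day-of-year of July 7, 1879: 188.
Day-of-year of October 6, 1880: 280.
1879 has 365 days, so 365 − 188 = 177 days remain in 1879.
Total: 177 + 280 = 457 days.
457 mod 7 = 2, so 2 days after Monday is Wednesday.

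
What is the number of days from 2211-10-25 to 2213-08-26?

Day-of-year of October 25, 2211: 298.
Day-of-year of August 26, 2213: 238.
2211 has 365 days, so 365 − 298 = 67 days remain in 2211.
Full years: 2212: 366. Sum = 366.
Total: 67 + 366 + 238 = 671 days.

671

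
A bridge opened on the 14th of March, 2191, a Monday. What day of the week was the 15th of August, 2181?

Count forward from the earlier date (August 15, 2181) to the later (March 14, 2191):
Day-of-year of August 15, 2181: 227.
Day-of-year of March 14, 2191: 73.
2181 has 365 days, so 365 − 227 = 138 days remain in 2181.
Full years 2182–2190: 7 common + 2 leap = 7×365 + 2×366 = 3287 days.
Total: 138 + 3287 + 73 = 3498 days.
3498 mod 7 = 5, so 5 days before Monday is Wednesday.

Wednesday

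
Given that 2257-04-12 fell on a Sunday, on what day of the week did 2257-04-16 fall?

Within April 2257: 16 − 12 = 4 days.
4 mod 7 = 4, so 4 days after Sunday is Thursday.

Thursday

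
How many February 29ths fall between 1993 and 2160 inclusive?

Years divisible by 4: 1996, 2000, …, 2160 — 42 in all.
Of these, 2100 is divisible by 100 but not 400, so not leap.
2000 is divisible by 400, so still leap.
Leap years: 42 − 1 = 41.

41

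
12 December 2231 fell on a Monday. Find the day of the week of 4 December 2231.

Count forward from the earlier date (December 4, 2231) to the later (December 12, 2231):
Within December 2231: 12 − 4 = 8 days.
8 mod 7 = 1, so 1 day before Monday is Sunday.

Sunday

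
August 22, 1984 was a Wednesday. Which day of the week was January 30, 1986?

August 1984: 31 − 22 = 9 days remain.
Then 16 full months totalling 487 days.
January 1–30, 1986: 30 days.
Total: 9 + 487 + 30 = 526 days.
526 mod 7 = 1, so 1 day after Wednesday is Thursday.

Thursday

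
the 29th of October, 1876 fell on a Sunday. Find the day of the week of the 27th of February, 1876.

Sunday

Count forward from the earlier date (February 27, 1876) to the later (October 29, 1876):
February 1876: 29 − 27 = 2 days remain (1876 is a leap year, so February has 29 days).
Then March (31), April (30), May (31), June (30), July (31), August (31), September (30): 31 + 30 + 31 + 30 + 31 + 31 + 30 = 214 days.
October 1–29, 1876: 29 days.
Total: 2 + 214 + 29 = 245 days.
245 is a multiple of 7, so the 27th of February, 1876 falls on the same weekday: Sunday.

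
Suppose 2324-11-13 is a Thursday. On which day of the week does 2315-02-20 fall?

Count forward from the earlier date (February 20, 2315) to the later (November 13, 2324):
From February 20, 2315 to February 20, 2324: 9 years, of which 2 contain a Feb 29 — 7×365 + 2×366 = 3287 days.
February 2324: 29 − 20 = 9 days remain (2324 is a leap year, so February has 29 days).
Then March (31), April (30), May (31), June (30), July (31), August (31), September (30), October (31): 31 + 30 + 31 + 30 + 31 + 31 + 30 + 31 = 245 days.
November 1–13, 2324: 13 days.
Residual: 267 days.
Total: 3554 days.
3554 mod 7 = 5, so 5 days before Thursday is Saturday.

Saturday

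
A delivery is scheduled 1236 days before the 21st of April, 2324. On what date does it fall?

the 2nd of December, 2320

Count 1236 days before April 21, 2324:
December 2, 2320 → December 2, 2321: 365 days.
December 2, 2321 → December 2, 2322: 365 days.
December 2, 2322 → December 2, 2323: 365 days.
December 2323: 31 − 2 = 29 days remain.
Then January (31), February 2324 (29), March (31): 31 + 29 + 31 = 91 days.
April 1–21, 2324: 21 days.
Residual: 141 days.
Total: 1236 days.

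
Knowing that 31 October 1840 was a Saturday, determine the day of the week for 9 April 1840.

Count forward from the earlier date (April 9, 1840) to the later (October 31, 1840):
April 1840: 30 − 9 = 21 days remain.
Then May (31), June (30), July (31), August (31), September (30): 31 + 30 + 31 + 31 + 30 = 153 days.
October 1–31, 1840: 31 days.
Total: 21 + 153 + 31 = 205 days.
205 mod 7 = 2, so 2 days before Saturday is Thursday.

Thursday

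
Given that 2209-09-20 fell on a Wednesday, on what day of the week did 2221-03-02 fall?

Friday

Day-of-year of September 20, 2209: 263.
Day-of-year of March 2, 2221: 61.
2209 has 365 days, so 365 − 263 = 102 days remain in 2209.
Full years 2210–2220: 8 common + 3 leap = 8×365 + 3×366 = 4018 days.
Total: 102 + 4018 + 61 = 4181 days.
4181 mod 7 = 2, so 2 days after Wednesday is Friday.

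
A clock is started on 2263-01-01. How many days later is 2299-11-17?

From January 1, 2263 to January 1, 2299: 36 years, of which 9 contain a Feb 29 — 27×365 + 9×366 = 13149 days.
January 2299: 31 − 1 = 30 days remain.
Then 9 full months totalling 273 days.
November 1–17, 2299: 17 days.
Residual: 320 days.
Total: 13469 days.

13469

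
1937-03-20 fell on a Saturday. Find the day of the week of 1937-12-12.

March 1937: 31 − 20 = 11 days remain.
Then April (30), May (31), June (30), July (31), August (31), September (30), October (31), November (30): 30 + 31 + 30 + 31 + 31 + 30 + 31 + 30 = 244 days.
December 1–12, 1937: 12 days.
Total: 11 + 244 + 12 = 267 days.
267 mod 7 = 1, so 1 day after Saturday is Sunday.

Sunday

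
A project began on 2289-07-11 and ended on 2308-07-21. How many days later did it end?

6949

Day-of-year of July 11, 2289: 192.
Day-of-year of July 21, 2308: 203.
2289 has 365 days, so 365 − 192 = 173 days remain in 2289.
Full years 2290–2307: 15 common + 3 leap = 15×365 + 3×366 = 6573 days.
Total: 173 + 6573 + 203 = 6949 days.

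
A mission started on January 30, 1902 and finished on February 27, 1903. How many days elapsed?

January 1902: 31 − 30 = 1 day remains.
Then 12 full months totalling 365 days.
February 1–27, 1903: 27 days (1903 is not a leap year).
Total: 1 + 365 + 27 = 393 days.

393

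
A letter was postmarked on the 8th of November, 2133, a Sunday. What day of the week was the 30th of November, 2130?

Thursday

Count forward from the earlier date (November 30, 2130) to the later (November 8, 2133):
November 30, 2130 → November 30, 2131: 365 days.
November 30, 2131 → November 30, 2132: 366 days (2132 is a leap year).
November 2132: 30 − 30 = 0 days remain.
Then 11 full months totalling 335 days.
November 1–8, 2133: 8 days.
Residual: 343 days.
Total: 1074 days.
1074 mod 7 = 3, so 3 days before Sunday is Thursday.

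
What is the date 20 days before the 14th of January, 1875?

the 25th of December, 1874

Count 20 days before January 14, 1875:
Day-of-year of December 25, 1874: 359.
Day-of-year of January 14, 1875: 14.
1874 has 365 days, so 365 − 359 = 6 days remain in 1874.
Total: 6 + 14 = 20 days.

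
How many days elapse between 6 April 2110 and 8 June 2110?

April 2110: 30 − 6 = 24 days remain.
Then May (31): 31 days.
June 1–8, 2110: 8 days.
Total: 24 + 31 + 8 = 63 days.

63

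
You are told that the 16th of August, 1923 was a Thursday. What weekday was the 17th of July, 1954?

Day-of-year of August 16, 1923: 228.
Day-of-year of July 17, 1954: 198.
1923 has 365 days, so 365 − 228 = 137 days remain in 1923.
Full years 1924–1953: 22 common + 8 leap = 22×365 + 8×366 = 10958 days.
Total: 137 + 10958 + 198 = 11293 days.
11293 mod 7 = 2, so 2 days after Thursday is Saturday.

Saturday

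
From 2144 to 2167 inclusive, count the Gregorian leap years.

Years divisible by 4 in [2144, 2167]: 2144, 2148, 2152, 2156, 2160, 2164.
No century exceptions apply. Count: 6.

6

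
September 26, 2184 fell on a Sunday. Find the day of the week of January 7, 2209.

Day-of-year of September 26, 2184: 270.
Day-of-year of January 7, 2209: 7.
2184 has 366 days, so 366 − 270 = 96 days remain in 2184.
Full years 2185–2208: 19 common + 5 leap = 19×365 + 5×366 = 8765 days.
Total: 96 + 8765 + 7 = 8868 days.
8868 mod 7 = 6, so 6 days after Sunday is Saturday.

Saturday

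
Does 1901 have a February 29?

1901 is not a leap year.

No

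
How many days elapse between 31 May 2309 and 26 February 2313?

Day-of-year of May 31, 2309: 151.
Day-of-year of February 26, 2313: 57.
2309 has 365 days, so 365 − 151 = 214 days remain in 2309.
Full years: 2310: 365; 2311: 365; 2312: 366. Sum = 1096.
Total: 214 + 1096 + 57 = 1367 days.

1367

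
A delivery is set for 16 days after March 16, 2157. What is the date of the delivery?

April 1, 2157

Count 16 days after March 16, 2157:
March 2157: 31 − 16 = 15 days remain.
April 1, 2157: 1 day.
Total: 15 + 1 = 16 days.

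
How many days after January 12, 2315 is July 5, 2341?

9671

Day-of-year of January 12, 2315: 12.
Day-of-year of July 5, 2341: 186.
2315 has 365 days, so 365 − 12 = 353 days remain in 2315.
Full years 2316–2340: 18 common + 7 leap = 18×365 + 7×366 = 9132 days.
Total: 353 + 9132 + 186 = 9671 days.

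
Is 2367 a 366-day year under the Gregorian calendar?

No

2367 is not a leap year.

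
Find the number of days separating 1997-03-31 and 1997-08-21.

March 1997: 31 − 31 = 0 days remain.
Then April (30), May (31), June (30), July (31): 30 + 31 + 30 + 31 = 122 days.
August 1–21, 1997: 21 days.
Total: 0 + 122 + 21 = 143 days.

143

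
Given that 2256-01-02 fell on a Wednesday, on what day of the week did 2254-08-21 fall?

Count forward from the earlier date (August 21, 2254) to the later (January 2, 2256):
August 2254: 31 − 21 = 10 days remain.
Then 16 full months totalling 487 days.
January 1–2, 2256: 2 days.
Total: 10 + 487 + 2 = 499 days.
499 mod 7 = 2, so 2 days before Wednesday is Monday.

Monday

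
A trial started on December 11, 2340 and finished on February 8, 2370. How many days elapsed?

10651

From December 11, 2340 to December 11, 2369: 29 years, of which 7 contain a Feb 29 — 22×365 + 7×366 = 10592 days.
December 2369: 31 − 11 = 20 days remain.
Then January (31): 31 days.
February 1–8, 2370: 8 days (2370 is not a leap year).
Residual: 59 days.
Total: 10651 days.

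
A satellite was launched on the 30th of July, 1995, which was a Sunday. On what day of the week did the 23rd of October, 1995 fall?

July 1995: 31 − 30 = 1 day remains.
Then August (31), September (30): 31 + 30 = 61 days.
October 1–23, 1995: 23 days.
Total: 1 + 61 + 23 = 85 days.
85 mod 7 = 1, so 1 day after Sunday is Monday.

Monday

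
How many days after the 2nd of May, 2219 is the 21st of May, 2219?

Within May 2219: 21 − 2 = 19 days.

19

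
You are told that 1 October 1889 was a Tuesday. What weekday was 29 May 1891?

Friday

Day-of-year of October 1, 1889: 274.
Day-of-year of May 29, 1891: 149.
1889 has 365 days, so 365 − 274 = 91 days remain in 1889.
Full years: 1890: 365. Sum = 365.
Total: 91 + 365 + 149 = 605 days.
605 mod 7 = 3, so 3 days after Tuesday is Friday.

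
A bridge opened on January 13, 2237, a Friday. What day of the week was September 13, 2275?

Day-of-year of January 13, 2237: 13.
Day-of-year of September 13, 2275: 256.
2237 has 365 days, so 365 − 13 = 352 days remain in 2237.
Full years 2238–2274: 28 common + 9 leap = 28×365 + 9×366 = 13514 days.
Total: 352 + 13514 + 256 = 14122 days.
14122 mod 7 = 3, so 3 days after Friday is Monday.

Monday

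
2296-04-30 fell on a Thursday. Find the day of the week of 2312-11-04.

Monday

From April 30, 2296 to April 30, 2312: 16 years, of which 3 contain a Feb 29 — 13×365 + 3×366 = 5843 days.
(2300 is not a leap year (divisible by 100 but not 400).)
April 2312: 30 − 30 = 0 days remain.
Then May (31), June (30), July (31), August (31), September (30), October (31): 31 + 30 + 31 + 31 + 30 + 31 = 184 days.
November 1–4, 2312: 4 days.
Residual: 188 days.
Total: 6031 days.
6031 mod 7 = 4, so 4 days after Thursday is Monday.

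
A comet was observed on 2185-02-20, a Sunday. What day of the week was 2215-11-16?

Day-of-year of February 20, 2185: 51.
Day-of-year of November 16, 2215: 320.
2185 has 365 days, so 365 − 51 = 314 days remain in 2185.
Full years 2186–2214: 23 common + 6 leap = 23×365 + 6×366 = 10591 days.
Total: 314 + 10591 + 320 = 11225 days.
11225 mod 7 = 4, so 4 days after Sunday is Thursday.

Thursday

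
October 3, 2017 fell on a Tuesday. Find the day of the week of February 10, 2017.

Count forward from the earlier date (February 10, 2017) to the later (October 3, 2017):
February 2017: 28 − 10 = 18 days remain (2017 is not a leap year, so February has 28 days).
Then March (31), April (30), May (31), June (30), July (31), August (31), September (30): 31 + 30 + 31 + 30 + 31 + 31 + 30 = 214 days.
October 1–3, 2017: 3 days.
Total: 18 + 214 + 3 = 235 days.
235 mod 7 = 4, so 4 days before Tuesday is Friday.

Friday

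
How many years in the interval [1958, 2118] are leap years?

Years divisible by 4: 1960, 1964, …, 2116 — 40 in all.
Of these, 2100 is divisible by 100 but not 400, so not leap.
2000 is divisible by 400, so still leap.
Leap years: 40 − 1 = 39.

39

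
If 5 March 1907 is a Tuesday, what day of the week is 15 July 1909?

March 5, 1907 → March 5, 1908: 366 days (1908 is a leap year).
March 5, 1908 → March 5, 1909: 365 days.
March 1909: 31 − 5 = 26 days remain.
Then April (30), May (31), June (30): 30 + 31 + 30 = 91 days.
July 1–15, 1909: 15 days.
Residual: 132 days.
Total: 863 days.
863 mod 7 = 2, so 2 days after Tuesday is Thursday.

Thursday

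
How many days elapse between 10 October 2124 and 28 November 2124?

October 2124: 31 − 10 = 21 days remain.
November 1–28, 2124: 28 days.
Total: 21 + 28 = 49 days.

49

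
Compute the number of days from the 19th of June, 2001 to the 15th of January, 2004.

June 19, 2001 → June 19, 2002: 365 days.
June 19, 2002 → June 19, 2003: 365 days.
June 2003: 30 − 19 = 11 days remain.
Then July (31), August (31), September (30), October (31), November (30), December (31): 31 + 31 + 30 + 31 + 30 + 31 = 184 days.
January 1–15, 2004: 15 days.
Residual: 210 days.
Total: 940 days.

940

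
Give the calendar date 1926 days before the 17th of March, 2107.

the 7th of December, 2101

Count 1926 days before March 17, 2107:
December 7, 2101 → December 7, 2102: 365 days.
December 7, 2102 → December 7, 2103: 365 days.
December 7, 2103 → December 7, 2104: 366 days (2104 is a leap year).
December 7, 2104 → December 7, 2105: 365 days.
December 7, 2105 → December 7, 2106: 365 days.
December 2106: 31 − 7 = 24 days remain.
Then January (31), February 2107 (28): 31 + 28 = 59 days.
March 1–17, 2107: 17 days.
Residual: 100 days.
Total: 1926 days.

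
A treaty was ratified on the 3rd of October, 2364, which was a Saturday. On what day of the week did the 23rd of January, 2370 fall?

Friday

Day-of-year of October 3, 2364: 277.
Day-of-year of January 23, 2370: 23.
2364 has 366 days, so 366 − 277 = 89 days remain in 2364.
Full years: 2365: 365; 2366: 365; 2367: 365; 2368: 366; 2369: 365. Sum = 1826.
Total: 89 + 1826 + 23 = 1938 days.
1938 mod 7 = 6, so 6 days after Saturday is Friday.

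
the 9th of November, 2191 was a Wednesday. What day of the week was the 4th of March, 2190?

Count forward from the earlier date (March 4, 2190) to the later (November 9, 2191):
March 4, 2190 → March 4, 2191: 365 days.
March 2191: 31 − 4 = 27 days remain.
Then April (30), May (31), June (30), July (31), August (31), September (30), October (31): 30 + 31 + 30 + 31 + 31 + 30 + 31 = 214 days.
November 1–9, 2191: 9 days.
Residual: 250 days.
Total: 615 days.
615 mod 7 = 6, so 6 days before Wednesday is Thursday.

Thursday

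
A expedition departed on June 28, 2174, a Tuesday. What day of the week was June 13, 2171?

Thursday

Count forward from the earlier date (June 13, 2171) to the later (June 28, 2174):
June 13, 2171 → June 13, 2172: 366 days (2172 is a leap year).
June 13, 2172 → June 13, 2173: 365 days.
June 13, 2173 → June 13, 2174: 365 days.
Within June 2174: 28 − 13 = 15 days.
Total: 1111 days.
1111 mod 7 = 5, so 5 days before Tuesday is Thursday.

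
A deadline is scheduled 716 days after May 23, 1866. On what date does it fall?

May 8, 1868

Count 716 days after May 23, 1866:
Day-of-year of May 23, 1866: 143.
Day-of-year of May 8, 1868: 129.
1866 has 365 days, so 365 − 143 = 222 days remain in 1866.
Full years: 1867: 365. Sum = 365.
Total: 222 + 365 + 129 = 716 days.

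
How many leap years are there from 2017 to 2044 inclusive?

7

Years divisible by 4 in [2017, 2044]: 2020, 2024, 2028, 2032, 2036, 2040, 2044.
No century exceptions apply. Count: 7.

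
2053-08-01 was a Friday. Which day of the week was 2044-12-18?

Count forward from the earlier date (December 18, 2044) to the later (August 1, 2053):
From December 18, 2044 to December 18, 2052: 8 years, of which 2 contain a Feb 29 — 6×365 + 2×366 = 2922 days.
December 2052: 31 − 18 = 13 days remain.
Then January (31), February 2053 (28), March (31), April (30), May (31), June (30), July (31): 31 + 28 + 31 + 30 + 31 + 30 + 31 = 212 days.
August 1, 2053: 1 day.
Residual: 226 days.
Total: 3148 days.
3148 mod 7 = 5, so 5 days before Friday is Sunday.

Sunday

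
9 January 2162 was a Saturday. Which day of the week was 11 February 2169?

Saturday

Day-of-year of January 9, 2162: 9.
Day-of-year of February 11, 2169: 42.
2162 has 365 days, so 365 − 9 = 356 days remain in 2162.
Full years: 2163: 365; 2164: 366; 2165: 365; 2166: 365; 2167: 365; 2168: 366. Sum = 2192.
Total: 356 + 2192 + 42 = 2590 days.
2590 is a multiple of 7, so 11 February 2169 falls on the same weekday: Saturday.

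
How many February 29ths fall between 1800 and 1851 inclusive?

Years divisible by 4: 1800, 1804, …, 1848 — 13 in all.
Of these, 1800 is divisible by 100 but not 400, so not leap.
Leap years: 13 − 1 = 12.

12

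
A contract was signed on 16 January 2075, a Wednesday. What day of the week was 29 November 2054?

Sunday

Count forward from the earlier date (November 29, 2054) to the later (January 16, 2075):
From November 29, 2054 to November 29, 2074: 20 years, of which 5 contain a Feb 29 — 15×365 + 5×366 = 7305 days.
November 2074: 30 − 29 = 1 day remains.
Then December (31): 31 days.
January 1–16, 2075: 16 days.
Residual: 48 days.
Total: 7353 days.
7353 mod 7 = 3, so 3 days before Wednesday is Sunday.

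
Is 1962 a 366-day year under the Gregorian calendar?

1962 is not a leap year.

No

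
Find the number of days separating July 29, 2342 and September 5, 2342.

38

July 2342: 31 − 29 = 2 days remain.
Then August (31): 31 days.
September 1–5, 2342: 5 days.
Total: 2 + 31 + 5 = 38 days.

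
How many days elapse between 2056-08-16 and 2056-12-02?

August 2056: 31 − 16 = 15 days remain.
Then September (30), October (31), November (30): 30 + 31 + 30 = 91 days.
December 1–2, 2056: 2 days.
Total: 15 + 91 + 2 = 108 days.

108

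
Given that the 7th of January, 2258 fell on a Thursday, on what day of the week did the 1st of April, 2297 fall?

From January 7, 2258 to January 7, 2297: 39 years, of which 10 contain a Feb 29 — 29×365 + 10×366 = 14245 days.
January 2297: 31 − 7 = 24 days remain.
Then February 2297 (28), March (31): 28 + 31 = 59 days.
April 1, 2297: 1 day.
Residual: 84 days.
Total: 14329 days.
14329 is a multiple of 7, so the 1st of April, 2297 falls on the same weekday: Thursday.

Thursday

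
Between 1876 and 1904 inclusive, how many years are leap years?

7

Years divisible by 4 in [1876, 1904]: 1876, 1880, 1884, 1888, 1892, 1896, 1900, 1904.
Of these, 1900 is divisible by 100 but not 400, so not leap.
Leap years: 8 − 1 = 7.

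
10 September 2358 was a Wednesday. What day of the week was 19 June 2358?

Count forward from the earlier date (June 19, 2358) to the later (September 10, 2358):
June 2358: 30 − 19 = 11 days remain.
Then July (31), August (31): 31 + 31 = 62 days.
September 1–10, 2358: 10 days.
Total: 11 + 62 + 10 = 83 days.
83 mod 7 = 6, so 6 days before Wednesday is Thursday.

Thursday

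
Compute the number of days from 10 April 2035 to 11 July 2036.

458

April 2035: 30 − 10 = 20 days remain.
Then 14 full months totalling 427 days.
July 1–11, 2036: 11 days.
Total: 20 + 427 + 11 = 458 days.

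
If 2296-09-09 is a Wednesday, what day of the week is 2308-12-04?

Friday

Day-of-year of September 9, 2296: 253.
Day-of-year of December 4, 2308: 339.
2296 has 366 days, so 366 − 253 = 113 days remain in 2296.
Full years 2297–2307: 10 common + 1 leap = 10×365 + 1×366 = 4016 days.
Total: 113 + 4016 + 339 = 4468 days.
4468 mod 7 = 2, so 2 days after Wednesday is Friday.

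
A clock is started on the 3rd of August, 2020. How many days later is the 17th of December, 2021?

501

Day-of-year of August 3, 2020: 216.
Day-of-year of December 17, 2021: 351.
2020 has 366 days, so 366 − 216 = 150 days remain in 2020.
Total: 150 + 351 = 501 days.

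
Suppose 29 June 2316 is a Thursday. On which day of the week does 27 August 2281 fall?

Count forward from the earlier date (August 27, 2281) to the later (June 29, 2316):
Day-of-year of August 27, 2281: 239.
Day-of-year of June 29, 2316: 181.
2281 has 365 days, so 365 − 239 = 126 days remain in 2281.
Full years 2282–2315: 27 common + 7 leap = 27×365 + 7×366 = 12417 days.
Total: 126 + 12417 + 181 = 12724 days.
12724 mod 7 = 5, so 5 days before Thursday is Saturday.

Saturday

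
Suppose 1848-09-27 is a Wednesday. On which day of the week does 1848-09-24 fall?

Sunday

Count forward from the earlier date (September 24, 1848) to the later (September 27, 1848):
Within September 1848: 27 − 24 = 3 days.
3 mod 7 = 3, so 3 days before Wednesday is Sunday.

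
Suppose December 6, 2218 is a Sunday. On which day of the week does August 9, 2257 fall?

From December 6, 2218 to December 6, 2256: 38 years, of which 10 contain a Feb 29 — 28×365 + 10×366 = 13880 days.
December 2256: 31 − 6 = 25 days remain.
Then January (31), February 2257 (28), March (31), April (30), May (31), June (30), July (31): 31 + 28 + 31 + 30 + 31 + 30 + 31 = 212 days.
August 1–9, 2257: 9 days.
Residual: 246 days.
Total: 14126 days.
14126 is a multiple of 7, so August 9, 2257 falls on the same weekday: Sunday.

Sunday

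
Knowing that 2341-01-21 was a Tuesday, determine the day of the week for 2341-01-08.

Wednesday

Count forward from the earlier date (January 8, 2341) to the later (January 21, 2341):
Within January 2341: 21 − 8 = 13 days.
13 mod 7 = 6, so 6 days before Tuesday is Wednesday.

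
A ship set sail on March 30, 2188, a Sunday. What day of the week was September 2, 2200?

Tuesday

Day-of-year of March 30, 2188: 90.
Day-of-year of September 2, 2200: 245.
2188 has 366 days, so 366 − 90 = 276 days remain in 2188.
Full years 2189–2199: 9 common + 2 leap = 9×365 + 2×366 = 4017 days.
Total: 276 + 4017 + 245 = 4538 days.
4538 mod 7 = 2, so 2 days after Sunday is Tuesday.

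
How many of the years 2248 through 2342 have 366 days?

Years divisible by 4: 2248, 2252, …, 2340 — 24 in all.
Of these, 2300 is divisible by 100 but not 400, so not leap.
Leap years: 24 − 1 = 23.

23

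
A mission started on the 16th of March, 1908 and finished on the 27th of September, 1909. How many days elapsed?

560

March 1908: 31 − 16 = 15 days remain.
Then 17 full months totalling 518 days.
September 1–27, 1909: 27 days.
Total: 15 + 518 + 27 = 560 days.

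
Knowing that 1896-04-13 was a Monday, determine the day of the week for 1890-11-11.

Tuesday

Count forward from the earlier date (November 11, 1890) to the later (April 13, 1896):
November 11, 1890 → November 11, 1891: 365 days.
November 11, 1891 → November 11, 1892: 366 days (1892 is a leap year).
November 11, 1892 → November 11, 1893: 365 days.
November 11, 1893 → November 11, 1894: 365 days.
November 11, 1894 → November 11, 1895: 365 days.
November 1895: 30 − 11 = 19 days remain.
Then December (31), January (31), February 1896 (29), March (31): 31 + 31 + 29 + 31 = 122 days.
April 1–13, 1896: 13 days.
Residual: 154 days.
Total: 1980 days.
1980 mod 7 = 6, so 6 days before Monday is Tuesday.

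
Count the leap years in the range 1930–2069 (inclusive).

35

Years divisible by 4: 1932, 1936, …, 2068 — 35 in all.
2000 is divisible by 400, so still leap.
No century exceptions apply. Count: 35.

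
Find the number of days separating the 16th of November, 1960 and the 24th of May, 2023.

Day-of-year of November 16, 1960: 321.
Day-of-year of May 24, 2023: 144.
1960 has 366 days, so 366 − 321 = 45 days remain in 1960.
Full years 1961–2022: 47 common + 15 leap = 47×365 + 15×366 = 22645 days.
Total: 45 + 22645 + 144 = 22834 days.

22834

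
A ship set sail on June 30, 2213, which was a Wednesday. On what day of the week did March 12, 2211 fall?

Tuesday

Count forward from the earlier date (March 12, 2211) to the later (June 30, 2213):
Day-of-year of March 12, 2211: 71.
Day-of-year of June 30, 2213: 181.
2211 has 365 days, so 365 − 71 = 294 days remain in 2211.
Full years: 2212: 366. Sum = 366.
Total: 294 + 366 + 181 = 841 days.
841 mod 7 = 1, so 1 day before Wednesday is Tuesday.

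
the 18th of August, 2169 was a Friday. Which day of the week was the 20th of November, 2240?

Friday

Day-of-year of August 18, 2169: 230.
Day-of-year of November 20, 2240: 325.
2169 has 365 days, so 365 − 230 = 135 days remain in 2169.
Full years 2170–2239: 54 common + 16 leap = 54×365 + 16×366 = 25566 days.
Total: 135 + 25566 + 325 = 26026 days.
26026 is a multiple of 7, so the 20th of November, 2240 falls on the same weekday: Friday.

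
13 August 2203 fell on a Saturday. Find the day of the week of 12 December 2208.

Monday

Day-of-year of August 13, 2203: 225.
Day-of-year of December 12, 2208: 347.
2203 has 365 days, so 365 − 225 = 140 days remain in 2203.
Full years: 2204: 366; 2205: 365; 2206: 365; 2207: 365. Sum = 1461.
Total: 140 + 1461 + 347 = 1948 days.
1948 mod 7 = 2, so 2 days after Saturday is Monday.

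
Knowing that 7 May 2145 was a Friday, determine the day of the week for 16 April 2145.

Count forward from the earlier date (April 16, 2145) to the later (May 7, 2145):
April 2145: 30 − 16 = 14 days remain.
May 1–7, 2145: 7 days.
Total: 14 + 7 = 21 days.
21 is a multiple of 7, so 16 April 2145 falls on the same weekday: Friday.

Friday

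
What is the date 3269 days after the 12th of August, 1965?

the 25th of July, 1974

Count 3269 days after August 12, 1965:
Day-of-year of August 12, 1965: 224.
Day-of-year of July 25, 1974: 206.
1965 has 365 days, so 365 − 224 = 141 days remain in 1965.
Full years 1966–1973: 6 common + 2 leap = 6×365 + 2×366 = 2922 days.
Total: 141 + 2922 + 206 = 3269 days.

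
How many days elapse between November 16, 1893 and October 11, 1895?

694

November 1893: 30 − 16 = 14 days remain.
Then 22 full months totalling 669 days.
October 1–11, 1895: 11 days.
Total: 14 + 669 + 11 = 694 days.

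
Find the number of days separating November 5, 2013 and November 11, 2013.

6

Within November 2013: 11 − 5 = 6 days.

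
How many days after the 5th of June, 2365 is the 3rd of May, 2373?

2889

Day-of-year of June 5, 2365: 156.
Day-of-year of May 3, 2373: 123.
2365 has 365 days, so 365 − 156 = 209 days remain in 2365.
Full years 2366–2372: 5 common + 2 leap = 5×365 + 2×366 = 2557 days.
Total: 209 + 2557 + 123 = 2889 days.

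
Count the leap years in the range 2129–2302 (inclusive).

41

Years divisible by 4: 2132, 2136, …, 2300 — 43 in all.
Of these, 2200, 2300 are divisible by 100 but not 400, so not leap.
Leap years: 43 − 2 = 41.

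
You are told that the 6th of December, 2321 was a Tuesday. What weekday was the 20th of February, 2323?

Tuesday

December 2321: 31 − 6 = 25 days remain.
Then 13 full months totalling 396 days.
February 1–20, 2323: 20 days (2323 is not a leap year).
Total: 25 + 396 + 20 = 441 days.
441 is a multiple of 7, so the 20th of February, 2323 falls on the same weekday: Tuesday.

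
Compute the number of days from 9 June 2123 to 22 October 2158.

12919

Day-of-year of June 9, 2123: 160.
Day-of-year of October 22, 2158: 295.
2123 has 365 days, so 365 − 160 = 205 days remain in 2123.
Full years 2124–2157: 25 common + 9 leap = 25×365 + 9×366 = 12419 days.
Total: 205 + 12419 + 295 = 12919 days.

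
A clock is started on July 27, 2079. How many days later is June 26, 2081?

700

Day-of-year of July 27, 2079: 208.
Day-of-year of June 26, 2081: 177.
2079 has 365 days, so 365 − 208 = 157 days remain in 2079.
Full years: 2080: 366. Sum = 366.
Total: 157 + 366 + 177 = 700 days.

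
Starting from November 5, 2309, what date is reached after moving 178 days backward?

May 11, 2309

Count 178 days before November 5, 2309:
May 2309: 31 − 11 = 20 days remain.
Then June (30), July (31), August (31), September (30), October (31): 30 + 31 + 31 + 30 + 31 = 153 days.
November 1–5, 2309: 5 days.
Total: 20 + 153 + 5 = 178 days.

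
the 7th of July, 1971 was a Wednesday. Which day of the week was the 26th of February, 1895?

Count forward from the earlier date (February 26, 1895) to the later (July 7, 1971):
Day-of-year of February 26, 1895: 57.
Day-of-year of July 7, 1971: 188.
1895 has 365 days, so 365 − 57 = 308 days remain in 1895.
Full years 1896–1970: 57 common + 18 leap = 57×365 + 18×366 = 27393 days.
Total: 308 + 27393 + 188 = 27889 days.
27889 mod 7 = 1, so 1 day before Wednesday is Tuesday.

Tuesday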